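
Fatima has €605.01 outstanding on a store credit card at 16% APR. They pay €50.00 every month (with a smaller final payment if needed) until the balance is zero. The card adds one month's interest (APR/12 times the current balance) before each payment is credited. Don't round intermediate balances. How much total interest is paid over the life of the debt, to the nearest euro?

€59

Monthly rate r = 16%/12 = 1.33333% = 0.0133333.
Payoff takes n = ⌈−ln(1 − rB₀/P)/ln(1+r)⌉ = ⌈13.284⌉ = 14 payments; the last is €14.25.
Total paid = 13·€50.00 + €14.25 = €664.25.
Total interest = total paid − principal = €664.25 − €605.01 = €59.24.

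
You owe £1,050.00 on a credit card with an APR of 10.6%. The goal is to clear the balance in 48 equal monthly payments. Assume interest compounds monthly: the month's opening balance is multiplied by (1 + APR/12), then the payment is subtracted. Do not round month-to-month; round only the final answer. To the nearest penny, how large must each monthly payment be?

£26.93

Monthly rate r = 10.6%/12 = 0.883333% = 0.00883333.
Level-payment amortization: P = B₀·r / (1 − (1+r)^(−n)) = 1050.00·0.00883333 / (1 − 1.00883^(−48)).
Denominator 1 − (1+r)^(−48) = 0.344356635.
P = 9.275 / 0.344356635 ≈ 26.93.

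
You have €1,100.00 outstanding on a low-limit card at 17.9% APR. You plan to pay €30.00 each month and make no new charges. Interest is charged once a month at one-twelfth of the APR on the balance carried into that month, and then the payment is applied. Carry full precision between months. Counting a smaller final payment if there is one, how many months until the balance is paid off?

54 months

Monthly rate r = 17.9%/12 = 1.49167% = 0.0149167.
Recurrence: B ← B·(1+r) − €30.00.
Month 1: interest €16.41; balance after payment €1,086.41.
Month 2: interest €16.21; balance after payment €1,072.61.
Closed form: n = −ln(1 − rB₀/P)/ln(1+r) = −ln(0.45306)/ln(1.01492) ≈ 53.472, so the balance reaches zero during payment 54.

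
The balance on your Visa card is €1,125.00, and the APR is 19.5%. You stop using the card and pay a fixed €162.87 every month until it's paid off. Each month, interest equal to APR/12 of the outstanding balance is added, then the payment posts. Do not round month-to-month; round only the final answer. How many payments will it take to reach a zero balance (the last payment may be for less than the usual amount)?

Monthly rate r = 19.5%/12 = 1.625% = 0.01625.
Recurrence: B ← B·(1+r) − €162.87.
Month 1: interest €18.28; balance after payment €980.41.
Month 2: interest €15.93; balance after payment €833.47.
Closed form: n = −ln(1 − rB₀/P)/ln(1+r) = −ln(0.88776)/ln(1.01625) ≈ 7.386, so the balance reaches zero during payment 8.

8 months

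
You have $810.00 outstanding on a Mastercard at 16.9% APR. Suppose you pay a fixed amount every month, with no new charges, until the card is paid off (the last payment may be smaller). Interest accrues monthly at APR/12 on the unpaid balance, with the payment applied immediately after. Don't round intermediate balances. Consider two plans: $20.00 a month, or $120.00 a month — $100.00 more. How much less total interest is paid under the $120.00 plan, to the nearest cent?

$351.03

Monthly rate r = 16.9%/12 = 1.40833% = 0.0140833.
At $20.00/mo: n = ⌈−ln(1 − rB₀/P)/ln(1+r)⌉ = 61 payments (last $8.24); total interest = total paid − $810.00 = $398.24.
At $120.00/mo: 8 payments (last $17.21); total interest $47.21.
Interest saved = $398.24 − $47.21 = $351.03.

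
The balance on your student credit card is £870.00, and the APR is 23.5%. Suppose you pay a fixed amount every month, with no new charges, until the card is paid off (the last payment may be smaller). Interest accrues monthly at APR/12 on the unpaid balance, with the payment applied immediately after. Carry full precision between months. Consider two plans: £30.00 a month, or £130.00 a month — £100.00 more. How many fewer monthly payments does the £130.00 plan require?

Monthly rate r = 23.5%/12 = 1.95833% = 0.0195833.
At £30.00/mo: n = ⌈−ln(1 − rB₀/P)/ln(1+r)⌉ = 44 payments (last £8.09); total interest = total paid − £870.00 = £428.09.
At £130.00/mo: 8 payments (last £31.87); total interest £71.87.
Payments saved = 44 − 8 = 36.

36 fewer payments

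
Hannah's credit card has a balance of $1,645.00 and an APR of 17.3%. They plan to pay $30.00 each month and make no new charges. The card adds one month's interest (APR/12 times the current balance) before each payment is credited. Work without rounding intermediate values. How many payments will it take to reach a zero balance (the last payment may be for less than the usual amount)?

110 payments

Monthly rate r = 17.3%/12 = 1.44167% = 0.0144167.
Recurrence: B ← B·(1+r) − $30.00.
Month 1: interest $23.72; balance after payment $1,638.72.
Month 2: interest $23.62; balance after payment $1,632.34.
Closed form: n = −ln(1 − rB₀/P)/ln(1+r) = −ln(0.20949)/ln(1.01442) ≈ 109.203, so the balance reaches zero during payment 110.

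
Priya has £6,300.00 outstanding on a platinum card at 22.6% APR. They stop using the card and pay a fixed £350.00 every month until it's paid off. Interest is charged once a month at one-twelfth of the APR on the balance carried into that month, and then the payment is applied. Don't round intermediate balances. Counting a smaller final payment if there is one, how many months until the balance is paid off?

Monthly rate r = 22.6%/12 = 1.88333% = 0.0188333.
Recurrence: B ← B·(1+r) − £350.00.
Month 1: interest £118.65; balance after payment £6,068.65.
Month 2: interest £114.29; balance after payment £5,832.94.
Closed form: n = −ln(1 − rB₀/P)/ln(1+r) = −ln(0.661)/ln(1.01883) ≈ 22.189, so the balance reaches zero during payment 23.

23 payments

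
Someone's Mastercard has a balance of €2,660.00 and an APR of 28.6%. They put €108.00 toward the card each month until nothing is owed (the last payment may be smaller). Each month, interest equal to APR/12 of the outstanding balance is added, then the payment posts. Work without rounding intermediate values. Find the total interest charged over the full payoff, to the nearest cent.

Monthly rate r = 28.6%/12 = 2.38333% = 0.0238333.
Payoff takes n = ⌈−ln(1 − rB₀/P)/ln(1+r)⌉ = ⌈37.545⌉ = 38 payments; the last is €59.16.
Total paid = 37·€108.00 + €59.16 = €4,055.16.
Total interest = total paid − principal = €4,055.16 − €2,660.00 = €1,395.16.

€1,395.16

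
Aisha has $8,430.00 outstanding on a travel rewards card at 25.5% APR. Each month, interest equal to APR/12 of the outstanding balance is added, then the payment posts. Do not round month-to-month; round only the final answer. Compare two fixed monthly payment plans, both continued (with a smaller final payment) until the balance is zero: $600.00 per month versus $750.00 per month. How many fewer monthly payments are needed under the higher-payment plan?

Monthly rate r = 25.5%/12 = 2.125% = 0.02125.
At $600.00/mo: n = ⌈−ln(1 − rB₀/P)/ln(1+r)⌉ = 17 payments (last $519.65); total interest = total paid − $8,430.00 = $1,689.65.
At $750.00/mo: 13 payments (last $734.79); total interest $1,304.79.
Payments saved = 17 − 13 = 4.

4 fewer payments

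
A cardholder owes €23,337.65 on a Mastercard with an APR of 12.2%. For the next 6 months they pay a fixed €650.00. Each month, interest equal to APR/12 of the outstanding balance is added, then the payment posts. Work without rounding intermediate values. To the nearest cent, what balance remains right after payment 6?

€20,797.44

Monthly rate r = 12.2%/12 = 1.01667% = 0.0101667.
Each month: B ← B·(1+r) − €650.00.
Month 1: interest €237.27; balance after payment €22,924.92.
Month 2: interest €233.07; balance after payment €22,507.99.
Month 3: interest €228.83; balance after payment €22,086.82.
Month 4: interest €224.55; balance after payment €21,661.37.
Month 5: interest €220.22; balance after payment €21,231.59.
Month 6: interest €215.85; balance after payment €20,797.44.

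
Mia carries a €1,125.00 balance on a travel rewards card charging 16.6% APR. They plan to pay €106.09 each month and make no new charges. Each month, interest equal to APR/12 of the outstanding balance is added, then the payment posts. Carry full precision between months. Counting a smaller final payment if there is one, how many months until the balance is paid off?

Monthly rate r = 16.6%/12 = 1.38333% = 0.0138333.
Recurrence: B ← B·(1+r) − €106.09.
Month 1: interest €15.56; balance after payment €1,034.47.
Month 2: interest €14.31; balance after payment €942.69.
Closed form: n = −ln(1 − rB₀/P)/ln(1+r) = −ln(0.85331)/ln(1.01383) ≈ 11.547, so the balance reaches zero during payment 12.

12 months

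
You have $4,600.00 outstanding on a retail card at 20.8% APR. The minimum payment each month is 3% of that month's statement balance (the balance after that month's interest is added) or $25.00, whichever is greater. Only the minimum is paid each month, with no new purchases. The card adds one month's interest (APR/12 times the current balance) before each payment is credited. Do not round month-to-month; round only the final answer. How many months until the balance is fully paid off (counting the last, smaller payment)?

179 months

Monthly rate r = 20.8%/12 = 1.73333% = 0.0173333.
While 3% of the post-interest balance exceeds $25.00, each month B ← (B·(1+r))·(1 − 0.03), i.e. B shrinks by the factor (1+r)·0.97 = 0.98681.
This holds for months 1–130. Entering month 131 the balance is $819.05; 3% of the post-interest balance is now below $25.00, so the flat $25.00 minimum applies from here.
From month 131 a fixed $25.00 at rate r clears $819.05 in 49 more payments. Total: 130 + 49 = 179 months.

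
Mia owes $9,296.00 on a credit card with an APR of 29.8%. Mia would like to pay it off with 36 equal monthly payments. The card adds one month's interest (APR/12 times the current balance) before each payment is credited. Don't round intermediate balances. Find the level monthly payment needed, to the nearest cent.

$393.61

Monthly rate r = 29.8%/12 = 2.48333% = 0.0248333.
Level-payment amortization: P = B₀·r / (1 − (1+r)^(−n)) = 9296.00·0.0248333 / (1 − 1.02483^(−36)).
Denominator 1 − (1+r)^(−36) = 0.586492621.
P = 230.851 / 0.586492621 ≈ 393.61.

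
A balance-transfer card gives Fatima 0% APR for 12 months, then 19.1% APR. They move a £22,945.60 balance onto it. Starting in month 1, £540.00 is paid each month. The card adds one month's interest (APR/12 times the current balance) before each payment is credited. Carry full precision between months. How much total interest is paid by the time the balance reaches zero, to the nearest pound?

£6,249

Promo months 1–12 at r₀ = 0%/12 = 0; months 13+ at r₁ = 19.1%/12 = 0.0159167.
After month 12 (no interest yet): B = £22,945.60 − 12·£540.00 = £16,465.60.
Then at r₁ with £540.00/mo: n₂ = −ln(1 − r₁·B/P)/ln(1+r₁) ≈ 42.06 → 43 more payments.
Total paid = 54·£540.00 + £34.14 = £29,194.14; interest = £29,194.14 − £22,945.60 = £6,248.54.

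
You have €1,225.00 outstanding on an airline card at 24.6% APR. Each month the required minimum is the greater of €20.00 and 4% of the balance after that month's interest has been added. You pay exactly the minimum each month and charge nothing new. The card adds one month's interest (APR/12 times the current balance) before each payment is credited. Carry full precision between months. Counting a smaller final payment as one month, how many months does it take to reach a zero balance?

80 months

Monthly rate r = 24.6%/12 = 2.05% = 0.0205.
While 4% of the post-interest balance exceeds €20.00, each month B ← (B·(1+r))·(1 − 0.04), i.e. B shrinks by the factor (1+r)·0.96 = 0.97968.
This holds for months 1–45. Entering month 46 the balance is €486.33; 4% of the post-interest balance is now below €20.00, so the flat €20.00 minimum applies from here.
From month 46 a fixed €20.00 at rate r clears €486.33 in 35 more payments. Total: 45 + 35 = 80 months.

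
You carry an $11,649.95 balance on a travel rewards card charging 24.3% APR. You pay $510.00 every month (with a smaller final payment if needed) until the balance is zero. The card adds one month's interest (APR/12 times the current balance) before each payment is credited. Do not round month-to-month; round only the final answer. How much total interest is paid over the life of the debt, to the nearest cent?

Monthly rate r = 24.3%/12 = 2.025% = 0.02025.
Payoff takes n = ⌈−ln(1 − rB₀/P)/ln(1+r)⌉ = ⌈30.974⌉ = 31 payments; the last is $496.93.
Total paid = 30·$510.00 + $496.93 = $15,796.93.
Total interest = total paid − principal = $15,796.93 − $11,649.95 = $4,146.98.

$4,146.98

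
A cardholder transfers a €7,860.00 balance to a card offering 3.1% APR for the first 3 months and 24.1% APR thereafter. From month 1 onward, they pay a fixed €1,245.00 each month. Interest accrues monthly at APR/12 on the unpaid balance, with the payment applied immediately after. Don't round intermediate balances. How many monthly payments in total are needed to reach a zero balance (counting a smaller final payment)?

7 months

Promo months 1–3 at r₀ = 3.1%/12 = 0.00258333; months 4+ at r₁ = 24.1%/12 = 0.0200833.
After month 3: iterate B ← B·(1+r₀) − €1,245.00 for 3 months → €4,176.42.
Then at r₁ with €1,245.00/mo: n₂ = −ln(1 − r₁·B/P)/ln(1+r₁) ≈ 3.51 → 4 more payments.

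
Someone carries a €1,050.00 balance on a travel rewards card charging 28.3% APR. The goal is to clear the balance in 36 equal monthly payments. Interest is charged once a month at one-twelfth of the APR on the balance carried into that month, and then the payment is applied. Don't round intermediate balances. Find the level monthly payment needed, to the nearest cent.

€43.60

Monthly rate r = 28.3%/12 = 2.35833% = 0.0235833.
Level-payment amortization: P = B₀·r / (1 − (1+r)^(−n)) = 1050.00·0.0235833 / (1 − 1.02358^(−36)).
Denominator 1 − (1+r)^(−36) = 0.567919575.
P = 24.7625 / 0.567919575 ≈ 43.60.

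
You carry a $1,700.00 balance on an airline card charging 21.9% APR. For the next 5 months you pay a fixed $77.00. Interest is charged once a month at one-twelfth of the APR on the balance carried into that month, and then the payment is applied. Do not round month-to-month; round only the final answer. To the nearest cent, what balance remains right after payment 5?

Monthly rate r = 21.9%/12 = 1.825% = 0.01825.
Each month: B ← B·(1+r) − $77.00.
Month 1: interest $31.02; balance after payment $1,654.03.
Month 2: interest $30.19; balance after payment $1,607.21.
Month 3: interest $29.33; balance after payment $1,559.54.
Month 4: interest $28.46; balance after payment $1,511.00.
Month 5: interest $27.58; balance after payment $1,461.58.

$1,461.58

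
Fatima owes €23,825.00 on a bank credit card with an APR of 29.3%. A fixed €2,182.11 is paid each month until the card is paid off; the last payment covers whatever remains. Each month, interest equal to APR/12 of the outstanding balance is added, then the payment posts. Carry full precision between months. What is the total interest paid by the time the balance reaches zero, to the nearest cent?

Monthly rate r = 29.3%/12 = 2.44167% = 0.0244167.
Payoff takes n = ⌈−ln(1 − rB₀/P)/ln(1+r)⌉ = ⌈12.853⌉ = 13 payments; the last is €1,863.92.
Total paid = 12·€2,182.11 + €1,863.92 = €28,049.24.
Total interest = total paid − principal = €28,049.24 − €23,825.00 = €4,224.24.

€4,224.24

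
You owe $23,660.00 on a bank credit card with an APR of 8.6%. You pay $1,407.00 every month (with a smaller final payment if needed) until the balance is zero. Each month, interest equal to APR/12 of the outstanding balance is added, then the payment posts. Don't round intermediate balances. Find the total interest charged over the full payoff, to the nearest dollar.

$1,642

Monthly rate r = 8.6%/12 = 0.716667% = 0.00716667.
Payoff takes n = ⌈−ln(1 − rB₀/P)/ln(1+r)⌉ = ⌈17.983⌉ = 18 payments; the last is $1,383.01.
Total paid = 17·$1,407.00 + $1,383.01 = $25,302.01.
Total interest = total paid − principal = $25,302.01 − $23,660.00 = $1,642.01.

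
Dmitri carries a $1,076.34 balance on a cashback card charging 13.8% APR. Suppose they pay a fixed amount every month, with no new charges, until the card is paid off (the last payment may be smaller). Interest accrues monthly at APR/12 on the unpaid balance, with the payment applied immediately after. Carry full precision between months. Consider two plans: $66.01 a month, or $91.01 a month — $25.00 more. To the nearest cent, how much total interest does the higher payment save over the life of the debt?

$35.19

Monthly rate r = 13.8%/12 = 1.15% = 0.0115.
At $66.01/mo: n = ⌈−ln(1 − rB₀/P)/ln(1+r)⌉ = 19 payments (last $10.67); total interest = total paid − $1,076.34 = $122.51.
At $91.01/mo: 13 payments (last $71.54); total interest $87.32.
Interest saved = $122.51 − $87.32 = $35.19.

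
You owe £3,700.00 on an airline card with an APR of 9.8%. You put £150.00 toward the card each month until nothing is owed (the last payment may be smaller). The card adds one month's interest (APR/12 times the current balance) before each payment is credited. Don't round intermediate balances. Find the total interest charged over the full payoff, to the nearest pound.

£449

Monthly rate r = 9.8%/12 = 0.816667% = 0.00816667.
Payoff takes n = ⌈−ln(1 − rB₀/P)/ln(1+r)⌉ = ⌈27.657⌉ = 28 payments; the last is £98.73.
Total paid = 27·£150.00 + £98.73 = £4,148.73.
Total interest = total paid − principal = £4,148.73 − £3,700.00 = £448.73.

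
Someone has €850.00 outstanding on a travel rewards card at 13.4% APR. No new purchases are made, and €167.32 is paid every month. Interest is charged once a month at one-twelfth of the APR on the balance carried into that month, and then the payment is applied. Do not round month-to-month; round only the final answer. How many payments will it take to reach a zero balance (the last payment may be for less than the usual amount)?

Monthly rate r = 13.4%/12 = 1.11667% = 0.0111667.
Recurrence: B ← B·(1+r) − €167.32.
Month 1: interest €9.49; balance after payment €692.17.
Month 2: interest €7.73; balance after payment €532.58.
Month 3: interest €5.95; balance after payment €371.21.
Month 4: interest €4.15; balance after payment €208.03.
Month 5: interest €2.32; balance after payment €43.04.
Month 6: interest €0.48; balance after payment €0.00.

6 payments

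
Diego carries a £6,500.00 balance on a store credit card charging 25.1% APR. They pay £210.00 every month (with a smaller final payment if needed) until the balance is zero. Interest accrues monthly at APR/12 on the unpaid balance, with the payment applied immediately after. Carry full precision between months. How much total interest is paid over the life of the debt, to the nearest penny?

£4,075.91

Monthly rate r = 25.1%/12 = 2.09167% = 0.0209167.
Payoff takes n = ⌈−ln(1 − rB₀/P)/ln(1+r)⌉ = ⌈50.359⌉ = 51 payments; the last is £75.91.
Total paid = 50·£210.00 + £75.91 = £10,575.91.
Total interest = total paid − principal = £10,575.91 − £6,500.00 = £4,075.91.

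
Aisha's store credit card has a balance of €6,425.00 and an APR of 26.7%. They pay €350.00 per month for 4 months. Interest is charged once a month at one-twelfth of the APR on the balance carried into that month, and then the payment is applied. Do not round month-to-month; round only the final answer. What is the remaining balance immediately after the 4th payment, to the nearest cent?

Monthly rate r = 26.7%/12 = 2.225% = 0.02225.
Each month: B ← B·(1+r) − €350.00.
Month 1: interest €142.96; balance after payment €6,217.96.
Month 2: interest €138.35; balance after payment €6,006.31.
Month 3: interest €133.64; balance after payment €5,789.95.
Month 4: interest €128.83; balance after payment €5,568.77.

€5,568.77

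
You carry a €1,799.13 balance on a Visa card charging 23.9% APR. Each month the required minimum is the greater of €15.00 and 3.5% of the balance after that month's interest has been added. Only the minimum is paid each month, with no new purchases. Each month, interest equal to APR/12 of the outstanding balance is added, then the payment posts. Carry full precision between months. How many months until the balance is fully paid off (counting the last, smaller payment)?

Monthly rate r = 23.9%/12 = 1.99167% = 0.0199167.
While 3.5% of the post-interest balance exceeds €15.00, each month B ← (B·(1+r))·(1 − 0.035), i.e. B shrinks by the factor (1+r)·0.965 = 0.98422.
This holds for months 1–92. Entering month 93 the balance is €416.42; 3.5% of the post-interest balance is now below €15.00, so the flat €15.00 minimum applies from here.
From month 93 a fixed €15.00 at rate r clears €416.42 in 41 more payments. Total: 92 + 41 = 133 months.

133 months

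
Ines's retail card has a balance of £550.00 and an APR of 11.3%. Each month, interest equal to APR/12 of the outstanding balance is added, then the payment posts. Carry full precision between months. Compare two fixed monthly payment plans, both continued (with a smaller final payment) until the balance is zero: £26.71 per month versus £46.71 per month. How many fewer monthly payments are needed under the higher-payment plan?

Monthly rate r = 11.3%/12 = 0.941667% = 0.00941667.
At £26.71/mo: n = ⌈−ln(1 − rB₀/P)/ln(1+r)⌉ = 23 payments (last £26.66); total interest = total paid − £550.00 = £64.28.
At £46.71/mo: 13 payments (last £25.23); total interest £35.75.
Payments saved = 23 − 13 = 10.

10 fewer payments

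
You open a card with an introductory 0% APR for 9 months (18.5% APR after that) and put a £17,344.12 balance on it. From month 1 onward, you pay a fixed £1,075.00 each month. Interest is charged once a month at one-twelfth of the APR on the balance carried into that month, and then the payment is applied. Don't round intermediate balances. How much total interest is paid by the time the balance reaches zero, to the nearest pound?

Promo months 1–9 at r₀ = 0%/12 = 0; months 10+ at r₁ = 18.5%/12 = 0.0154167.
After month 9 (no interest yet): B = £17,344.12 − 9·£1,075.00 = £7,669.12.
Then at r₁ with £1,075.00/mo: n₂ = −ln(1 − r₁·B/P)/ln(1+r₁) ≈ 7.62 → 8 more payments.
Total paid = 16·£1,075.00 + £663.99 = £17,863.99; interest = £17,863.99 − £17,344.12 = £519.87.

£520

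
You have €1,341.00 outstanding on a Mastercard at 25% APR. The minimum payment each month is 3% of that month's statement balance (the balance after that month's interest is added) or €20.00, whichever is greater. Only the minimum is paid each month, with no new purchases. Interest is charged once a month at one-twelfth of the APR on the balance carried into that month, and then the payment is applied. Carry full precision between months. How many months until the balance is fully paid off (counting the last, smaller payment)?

Monthly rate r = 25%/12 = 2.08333% = 0.0208333.
While 3% of the post-interest balance exceeds €20.00, each month B ← (B·(1+r))·(1 − 0.03), i.e. B shrinks by the factor (1+r)·0.97 = 0.99021.
This holds for months 1–74. Entering month 75 the balance is €647.43; 3% of the post-interest balance is now below €20.00, so the flat €20.00 minimum applies from here.
From month 75 a fixed €20.00 at rate r clears €647.43 in 55 more payments. Total: 74 + 55 = 129 months.

129 months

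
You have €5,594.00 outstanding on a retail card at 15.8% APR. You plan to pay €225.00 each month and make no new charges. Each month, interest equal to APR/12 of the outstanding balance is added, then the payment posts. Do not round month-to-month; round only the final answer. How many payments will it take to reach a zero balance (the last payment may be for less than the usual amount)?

31 payments

Monthly rate r = 15.8%/12 = 1.31667% = 0.0131667.
Recurrence: B ← B·(1+r) − €225.00.
Month 1: interest €73.65; balance after payment €5,442.65.
Month 2: interest €71.66; balance after payment €5,289.32.
Closed form: n = −ln(1 − rB₀/P)/ln(1+r) = −ln(0.67265)/ln(1.01317) ≈ 30.314, so the balance reaches zero during payment 31.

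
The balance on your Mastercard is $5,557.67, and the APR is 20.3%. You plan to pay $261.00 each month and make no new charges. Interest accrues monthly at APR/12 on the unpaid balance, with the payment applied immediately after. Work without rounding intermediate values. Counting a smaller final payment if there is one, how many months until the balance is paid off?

Monthly rate r = 20.3%/12 = 1.69167% = 0.0169167.
Recurrence: B ← B·(1+r) − $261.00.
Month 1: interest $94.02; balance after payment $5,390.69.
Month 2: interest $91.19; balance after payment $5,220.88.
Closed form: n = −ln(1 − rB₀/P)/ln(1+r) = −ln(0.63978)/ln(1.01692) ≈ 26.624, so the balance reaches zero during payment 27.

27 payments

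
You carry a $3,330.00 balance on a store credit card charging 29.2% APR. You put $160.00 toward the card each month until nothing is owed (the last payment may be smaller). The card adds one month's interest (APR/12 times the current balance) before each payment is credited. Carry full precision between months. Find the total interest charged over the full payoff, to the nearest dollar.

$1,370

Monthly rate r = 29.2%/12 = 2.43333% = 0.0243333.
Payoff takes n = ⌈−ln(1 − rB₀/P)/ln(1+r)⌉ = ⌈29.370⌉ = 30 payments; the last is $59.60.
Total paid = 29·$160.00 + $59.60 = $4,699.60.
Total interest = total paid − principal = $4,699.60 − $3,330.00 = $1,369.60.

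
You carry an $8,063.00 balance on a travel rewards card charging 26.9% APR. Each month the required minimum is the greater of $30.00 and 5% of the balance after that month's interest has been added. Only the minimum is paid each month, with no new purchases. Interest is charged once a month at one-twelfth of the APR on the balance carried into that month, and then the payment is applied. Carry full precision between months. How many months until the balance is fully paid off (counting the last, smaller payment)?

Monthly rate r = 26.9%/12 = 2.24167% = 0.0224167.
While 5% of the post-interest balance exceeds $30.00, each month B ← (B·(1+r))·(1 − 0.05), i.e. B shrinks by the factor (1+r)·0.95 = 0.9713.
This holds for months 1–90. Entering month 91 the balance is $586.32; 5% of the post-interest balance is now below $30.00, so the flat $30.00 minimum applies from here.
From month 91 a fixed $30.00 at rate r clears $586.32 in 27 more payments. Total: 90 + 27 = 117 months.

117 months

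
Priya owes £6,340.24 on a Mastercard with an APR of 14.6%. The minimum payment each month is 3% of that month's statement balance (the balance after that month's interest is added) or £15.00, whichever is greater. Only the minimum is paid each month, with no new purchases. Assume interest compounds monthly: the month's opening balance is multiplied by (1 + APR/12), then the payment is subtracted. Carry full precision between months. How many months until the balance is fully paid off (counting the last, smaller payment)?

182 months

Monthly rate r = 14.6%/12 = 1.21667% = 0.0121667.
While 3% of the post-interest balance exceeds £15.00, each month B ← (B·(1+r))·(1 − 0.03), i.e. B shrinks by the factor (1+r)·0.97 = 0.9818.
This holds for months 1–139. Entering month 140 the balance is £493.64; 3% of the post-interest balance is now below £15.00, so the flat £15.00 minimum applies from here.
From month 140 a fixed £15.00 at rate r clears £493.64 in 43 more payments. Total: 139 + 43 = 182 months.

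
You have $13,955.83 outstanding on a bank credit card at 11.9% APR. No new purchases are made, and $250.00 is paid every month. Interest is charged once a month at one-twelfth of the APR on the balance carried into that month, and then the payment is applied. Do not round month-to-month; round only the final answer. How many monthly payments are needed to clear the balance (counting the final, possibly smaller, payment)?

Monthly rate r = 11.9%/12 = 0.991667% = 0.00991667.
Recurrence: B ← B·(1+r) − $250.00.
Month 1: interest $138.40; balance after payment $13,844.23.
Month 2: interest $137.29; balance after payment $13,731.51.
Closed form: n = −ln(1 − rB₀/P)/ln(1+r) = −ln(0.44642)/ln(1.00992) ≈ 81.730, so the balance reaches zero during payment 82.

82 months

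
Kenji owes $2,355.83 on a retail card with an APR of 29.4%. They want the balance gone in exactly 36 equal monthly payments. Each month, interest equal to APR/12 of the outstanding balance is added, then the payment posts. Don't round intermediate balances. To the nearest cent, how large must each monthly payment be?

Monthly rate r = 29.4%/12 = 2.45% = 0.0245.
Level-payment amortization: P = B₀·r / (1 − (1+r)^(−n)) = 2355.83·0.0245 / (1 − 1.0245^(−36)).
Denominator 1 − (1+r)^(−36) = 0.581621516.
P = 57.7178 / 0.581621516 ≈ 99.24.

$99.24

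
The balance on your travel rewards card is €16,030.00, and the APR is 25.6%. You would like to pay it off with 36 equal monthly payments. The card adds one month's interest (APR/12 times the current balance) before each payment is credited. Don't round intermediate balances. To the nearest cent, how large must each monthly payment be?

€642.45

Monthly rate r = 25.6%/12 = 2.13333% = 0.0213333.
Level-payment amortization: P = B₀·r / (1 − (1+r)^(−n)) = 16030.00·0.0213333 / (1 − 1.02133^(−36)).
Denominator 1 − (1+r)^(−36) = 0.53229741.
P = 341.973 / 0.53229741 ≈ 642.45.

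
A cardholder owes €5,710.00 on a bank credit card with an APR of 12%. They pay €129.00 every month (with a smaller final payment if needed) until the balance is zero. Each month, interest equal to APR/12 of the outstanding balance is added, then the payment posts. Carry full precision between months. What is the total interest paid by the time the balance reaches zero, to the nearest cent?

Monthly rate r = 12%/12 = 1% = 0.01.
Payoff takes n = ⌈−ln(1 − rB₀/P)/ln(1+r)⌉ = ⌈58.745⌉ = 59 payments; the last is €96.28.
Total paid = 58·€129.00 + €96.28 = €7,578.28.
Total interest = total paid − principal = €7,578.28 − €5,710.00 = €1,868.28.

€1,868.28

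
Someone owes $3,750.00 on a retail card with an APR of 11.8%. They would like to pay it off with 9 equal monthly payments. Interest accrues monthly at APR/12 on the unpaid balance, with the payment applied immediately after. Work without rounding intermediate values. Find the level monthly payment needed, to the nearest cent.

$437.42

Monthly rate r = 11.8%/12 = 0.983333% = 0.00983333.
Level-payment amortization: P = B₀·r / (1 − (1+r)^(−n)) = 3750.00·0.00983333 / (1 − 1.00983^(−9)).
Denominator 1 − (1+r)^(−9) = 0.0843011242.
P = 36.875 / 0.0843011242 ≈ 437.42.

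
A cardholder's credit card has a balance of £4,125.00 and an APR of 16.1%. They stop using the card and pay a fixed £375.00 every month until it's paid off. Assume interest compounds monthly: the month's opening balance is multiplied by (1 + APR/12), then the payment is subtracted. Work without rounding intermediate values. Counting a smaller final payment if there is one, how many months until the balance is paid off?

12 months

Monthly rate r = 16.1%/12 = 1.34167% = 0.0134167.
Recurrence: B ← B·(1+r) − £375.00.
Month 1: interest £55.34; balance after payment £3,805.34.
Month 2: interest £51.06; balance after payment £3,481.40.
Closed form: n = −ln(1 − rB₀/P)/ln(1+r) = −ln(0.85242)/ln(1.01342) ≈ 11.981, so the balance reaches zero during payment 12.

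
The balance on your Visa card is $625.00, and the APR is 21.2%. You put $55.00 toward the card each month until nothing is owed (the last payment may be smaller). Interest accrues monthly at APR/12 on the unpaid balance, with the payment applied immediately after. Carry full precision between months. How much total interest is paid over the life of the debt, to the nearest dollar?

$79

Monthly rate r = 21.2%/12 = 1.76667% = 0.0176667.
Payoff takes n = ⌈−ln(1 − rB₀/P)/ln(1+r)⌉ = ⌈12.796⌉ = 13 payments; the last is $43.86.
Total paid = 12·$55.00 + $43.86 = $703.86.
Total interest = total paid − principal = $703.86 − $625.00 = $78.86.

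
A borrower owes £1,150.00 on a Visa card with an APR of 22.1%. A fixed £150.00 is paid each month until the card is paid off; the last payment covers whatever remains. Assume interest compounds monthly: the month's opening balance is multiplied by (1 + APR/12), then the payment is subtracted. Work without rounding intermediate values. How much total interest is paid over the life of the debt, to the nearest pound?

Monthly rate r = 22.1%/12 = 1.84167% = 0.0184167.
Payoff takes n = ⌈−ln(1 − rB₀/P)/ln(1+r)⌉ = ⌈8.341⌉ = 9 payments; the last is £51.43.
Total paid = 8·£150.00 + £51.43 = £1,251.43.
Total interest = total paid − principal = £1,251.43 − £1,150.00 = £101.43.

£101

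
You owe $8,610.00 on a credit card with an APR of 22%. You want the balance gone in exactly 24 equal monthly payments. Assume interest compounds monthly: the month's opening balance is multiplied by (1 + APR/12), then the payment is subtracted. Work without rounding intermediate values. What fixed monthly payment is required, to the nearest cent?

$446.67

Monthly rate r = 22%/12 = 1.83333% = 0.0183333.
Level-payment amortization: P = B₀·r / (1 − (1+r)^(−n)) = 8610.00·0.0183333 / (1 − 1.01833^(−24)).
Denominator 1 − (1+r)^(−24) = 0.353392164.
P = 157.85 / 0.353392164 ≈ 446.67.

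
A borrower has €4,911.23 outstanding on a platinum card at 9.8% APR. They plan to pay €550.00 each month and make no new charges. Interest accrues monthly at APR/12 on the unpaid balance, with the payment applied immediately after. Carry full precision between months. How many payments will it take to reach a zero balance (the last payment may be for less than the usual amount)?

Monthly rate r = 9.8%/12 = 0.816667% = 0.00816667.
Recurrence: B ← B·(1+r) − €550.00.
Month 1: interest €40.11; balance after payment €4,401.34.
Month 2: interest €35.94; balance after payment €3,887.28.
Closed form: n = −ln(1 − rB₀/P)/ln(1+r) = −ln(0.92708)/ln(1.00817) ≈ 9.310, so the balance reaches zero during payment 10.

10 payments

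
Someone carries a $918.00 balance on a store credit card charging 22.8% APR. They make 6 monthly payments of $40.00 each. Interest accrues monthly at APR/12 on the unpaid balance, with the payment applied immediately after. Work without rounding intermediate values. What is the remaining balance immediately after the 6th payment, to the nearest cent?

$776.06

Monthly rate r = 22.8%/12 = 1.9% = 0.019.
Each month: B ← B·(1+r) − $40.00.
Month 1: interest $17.44; balance after payment $895.44.
Month 2: interest $17.01; balance after payment $872.46.
Month 3: interest $16.58; balance after payment $849.03.
Month 4: interest $16.13; balance after payment $825.16.
Month 5: interest $15.68; balance after payment $800.84.
Month 6: interest $15.22; balance after payment $776.06.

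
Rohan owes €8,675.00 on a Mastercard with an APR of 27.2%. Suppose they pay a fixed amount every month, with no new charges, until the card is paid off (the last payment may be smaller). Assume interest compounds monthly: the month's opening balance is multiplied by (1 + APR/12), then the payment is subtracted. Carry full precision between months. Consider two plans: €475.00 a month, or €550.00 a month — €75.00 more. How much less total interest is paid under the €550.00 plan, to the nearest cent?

Monthly rate r = 27.2%/12 = 2.26667% = 0.0226667.
At €475.00/mo: n = ⌈−ln(1 − rB₀/P)/ln(1+r)⌉ = 24 payments (last €400.46); total interest = total paid − €8,675.00 = €2,650.46.
At €550.00/mo: 20 payments (last €407.39); total interest €2,182.39.
Interest saved = €2,650.46 − €2,182.39 = €468.07.

€468.07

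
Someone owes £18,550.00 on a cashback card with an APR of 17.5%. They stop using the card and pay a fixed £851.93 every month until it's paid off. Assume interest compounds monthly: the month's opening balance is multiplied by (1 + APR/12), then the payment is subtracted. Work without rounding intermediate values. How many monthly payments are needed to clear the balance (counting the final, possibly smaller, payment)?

27 months

Monthly rate r = 17.5%/12 = 1.45833% = 0.0145833.
Recurrence: B ← B·(1+r) − £851.93.
Month 1: interest £270.52; balance after payment £17,968.59.
Month 2: interest £262.04; balance after payment £17,378.70.
Closed form: n = −ln(1 − rB₀/P)/ln(1+r) = −ln(0.68246)/ln(1.01458) ≈ 26.388, so the balance reaches zero during payment 27.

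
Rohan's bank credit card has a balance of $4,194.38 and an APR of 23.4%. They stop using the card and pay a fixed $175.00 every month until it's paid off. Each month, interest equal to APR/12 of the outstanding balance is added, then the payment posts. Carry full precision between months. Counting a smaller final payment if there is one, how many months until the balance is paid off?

Monthly rate r = 23.4%/12 = 1.95% = 0.0195.
Recurrence: B ← B·(1+r) − $175.00.
Month 1: interest $81.79; balance after payment $4,101.17.
Month 2: interest $79.97; balance after payment $4,006.14.
Closed form: n = −ln(1 − rB₀/P)/ln(1+r) = −ln(0.53263)/ln(1.0195) ≈ 32.618, so the balance reaches zero during payment 33.

33 months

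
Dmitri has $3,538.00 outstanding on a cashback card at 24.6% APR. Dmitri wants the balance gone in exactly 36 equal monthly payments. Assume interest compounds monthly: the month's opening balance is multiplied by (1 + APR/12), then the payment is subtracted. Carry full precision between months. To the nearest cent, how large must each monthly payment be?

$139.92

Monthly rate r = 24.6%/12 = 2.05% = 0.0205.
Level-payment amortization: P = B₀·r / (1 − (1+r)^(−n)) = 3538.00·0.0205 / (1 − 1.0205^(−36)).
Denominator 1 − (1+r)^(−36) = 0.518349879.
P = 72.529 / 0.518349879 ≈ 139.92.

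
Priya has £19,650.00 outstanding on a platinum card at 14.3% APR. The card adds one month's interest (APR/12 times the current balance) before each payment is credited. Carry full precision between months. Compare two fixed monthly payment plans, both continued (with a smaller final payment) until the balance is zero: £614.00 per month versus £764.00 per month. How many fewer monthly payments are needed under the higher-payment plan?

Monthly rate r = 14.3%/12 = 1.19167% = 0.0119167.
At £614.00/mo: n = ⌈−ln(1 − rB₀/P)/ln(1+r)⌉ = 41 payments (last £332.75); total interest = total paid − £19,650.00 = £5,242.75.
At £764.00/mo: 31 payments (last £684.74); total interest £3,954.74.
Payments saved = 41 − 31 = 10.

10 fewer payments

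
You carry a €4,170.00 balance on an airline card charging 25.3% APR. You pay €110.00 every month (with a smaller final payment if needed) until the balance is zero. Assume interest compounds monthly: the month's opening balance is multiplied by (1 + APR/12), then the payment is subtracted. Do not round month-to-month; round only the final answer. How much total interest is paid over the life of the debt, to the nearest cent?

€4,295.59

Monthly rate r = 25.3%/12 = 2.10833% = 0.0210833.
Payoff takes n = ⌈−ln(1 − rB₀/P)/ln(1+r)⌉ = ⌈76.959⌉ = 77 payments; the last is €105.59.
Total paid = 76·€110.00 + €105.59 = €8,465.59.
Total interest = total paid − principal = €8,465.59 − €4,170.00 = €4,295.59.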